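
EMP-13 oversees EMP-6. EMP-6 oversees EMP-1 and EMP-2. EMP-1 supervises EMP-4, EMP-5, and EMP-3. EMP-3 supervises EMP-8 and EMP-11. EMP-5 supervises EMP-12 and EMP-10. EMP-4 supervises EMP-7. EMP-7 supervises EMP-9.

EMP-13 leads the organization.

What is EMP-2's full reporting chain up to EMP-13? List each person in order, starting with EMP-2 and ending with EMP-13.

EMP-2 -> EMP-6 -> EMP-13

EMP-2 reports to EMP-6. EMP-6 reports to EMP-13. EMP-13 is at the top.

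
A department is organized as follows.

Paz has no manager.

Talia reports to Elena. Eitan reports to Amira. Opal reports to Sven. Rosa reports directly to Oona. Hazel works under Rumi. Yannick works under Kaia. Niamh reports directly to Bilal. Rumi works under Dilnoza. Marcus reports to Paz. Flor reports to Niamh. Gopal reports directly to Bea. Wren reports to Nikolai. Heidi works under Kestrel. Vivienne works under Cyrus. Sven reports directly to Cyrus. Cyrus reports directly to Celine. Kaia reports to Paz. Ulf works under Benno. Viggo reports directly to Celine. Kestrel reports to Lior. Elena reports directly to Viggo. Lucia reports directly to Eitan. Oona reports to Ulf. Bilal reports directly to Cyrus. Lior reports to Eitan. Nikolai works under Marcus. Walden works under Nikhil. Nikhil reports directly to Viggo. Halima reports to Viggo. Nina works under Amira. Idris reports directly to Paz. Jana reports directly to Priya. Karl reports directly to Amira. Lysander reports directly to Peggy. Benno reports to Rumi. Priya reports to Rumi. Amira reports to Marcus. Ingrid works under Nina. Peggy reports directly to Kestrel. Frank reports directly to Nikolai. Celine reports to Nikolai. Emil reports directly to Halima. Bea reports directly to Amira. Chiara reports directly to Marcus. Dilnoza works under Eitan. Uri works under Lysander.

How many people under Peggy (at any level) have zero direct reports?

1

The only person in Peggy's organization with no one reporting to them is Uri. That is 1.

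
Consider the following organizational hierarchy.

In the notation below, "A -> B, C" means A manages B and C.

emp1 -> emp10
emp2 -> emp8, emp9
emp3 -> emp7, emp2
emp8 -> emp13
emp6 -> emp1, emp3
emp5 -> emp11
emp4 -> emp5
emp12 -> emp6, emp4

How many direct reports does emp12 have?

emp12 directly manages emp6, emp4. That is 2 direct reports.

2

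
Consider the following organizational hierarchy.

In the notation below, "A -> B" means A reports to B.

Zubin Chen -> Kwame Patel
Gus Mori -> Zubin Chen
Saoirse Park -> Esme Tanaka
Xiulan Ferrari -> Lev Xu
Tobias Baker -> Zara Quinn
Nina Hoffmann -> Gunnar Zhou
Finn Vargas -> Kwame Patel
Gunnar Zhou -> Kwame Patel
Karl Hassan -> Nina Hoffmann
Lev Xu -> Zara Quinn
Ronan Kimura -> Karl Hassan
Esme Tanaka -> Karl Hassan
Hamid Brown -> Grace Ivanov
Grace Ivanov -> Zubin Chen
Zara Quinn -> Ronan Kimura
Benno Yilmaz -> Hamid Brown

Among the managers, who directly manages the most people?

Kwame Patel

Direct-report counts: Kwame Patel has 3; Gunnar Zhou has 1; Nina Hoffmann has 1; Karl Hassan has 2; Esme Tanaka has 1; Ronan Kimura has 1; Zara Quinn has 2; Lev Xu has 1; Zubin Chen has 2; Grace Ivanov has 1; Hamid Brown has 1. The largest is 3, held by Kwame Patel.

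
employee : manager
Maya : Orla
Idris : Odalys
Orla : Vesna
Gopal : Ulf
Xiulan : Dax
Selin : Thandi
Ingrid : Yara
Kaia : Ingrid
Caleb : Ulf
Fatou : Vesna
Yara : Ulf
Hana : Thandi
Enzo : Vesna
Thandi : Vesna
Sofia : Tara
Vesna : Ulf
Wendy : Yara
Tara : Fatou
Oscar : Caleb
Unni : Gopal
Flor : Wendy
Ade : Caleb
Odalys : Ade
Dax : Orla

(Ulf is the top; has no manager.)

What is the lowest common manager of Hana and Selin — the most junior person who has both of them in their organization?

Hana's chain of managers is Thandi, Vesna, Ulf. Selin's chain of managers is Thandi, Vesna, Ulf. The first manager that appears in both chains is Thandi.

Thandi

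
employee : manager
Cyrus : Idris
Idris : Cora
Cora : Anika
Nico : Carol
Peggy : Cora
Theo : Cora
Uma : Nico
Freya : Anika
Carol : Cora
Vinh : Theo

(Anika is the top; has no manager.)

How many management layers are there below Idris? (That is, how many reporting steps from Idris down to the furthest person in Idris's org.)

The longest chain under Idris runs Idris → Cyrus, which is 1 level below Idris.

1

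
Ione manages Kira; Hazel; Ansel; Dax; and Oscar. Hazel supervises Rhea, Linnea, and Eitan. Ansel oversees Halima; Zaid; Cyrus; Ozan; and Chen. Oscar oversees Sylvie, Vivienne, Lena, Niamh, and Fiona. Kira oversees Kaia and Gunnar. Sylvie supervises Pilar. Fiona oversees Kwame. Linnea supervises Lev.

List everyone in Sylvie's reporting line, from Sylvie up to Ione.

Sylvie -> Oscar -> Ione

Sylvie reports to Oscar. Oscar reports to Ione. Ione is at the top.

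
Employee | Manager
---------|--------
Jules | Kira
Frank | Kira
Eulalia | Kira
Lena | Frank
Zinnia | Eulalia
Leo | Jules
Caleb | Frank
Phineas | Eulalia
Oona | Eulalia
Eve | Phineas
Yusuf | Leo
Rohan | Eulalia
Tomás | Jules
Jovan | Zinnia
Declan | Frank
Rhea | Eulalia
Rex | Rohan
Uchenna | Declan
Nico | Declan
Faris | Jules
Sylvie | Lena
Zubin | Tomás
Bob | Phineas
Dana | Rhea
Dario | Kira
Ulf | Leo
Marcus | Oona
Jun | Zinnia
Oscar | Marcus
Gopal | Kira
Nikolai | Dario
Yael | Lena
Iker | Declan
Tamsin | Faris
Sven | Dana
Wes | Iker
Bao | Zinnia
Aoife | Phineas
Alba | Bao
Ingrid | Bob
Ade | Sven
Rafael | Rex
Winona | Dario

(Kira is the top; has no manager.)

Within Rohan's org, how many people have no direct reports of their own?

1

The only person in Rohan's organization with no one reporting to them is Rafael. That is 1.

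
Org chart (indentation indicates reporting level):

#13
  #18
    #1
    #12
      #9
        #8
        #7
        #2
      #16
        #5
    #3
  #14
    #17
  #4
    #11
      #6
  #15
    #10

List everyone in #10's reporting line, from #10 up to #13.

#10 -> #15 -> #13

#10 reports to #15. #15 reports to #13. #13 is at the top.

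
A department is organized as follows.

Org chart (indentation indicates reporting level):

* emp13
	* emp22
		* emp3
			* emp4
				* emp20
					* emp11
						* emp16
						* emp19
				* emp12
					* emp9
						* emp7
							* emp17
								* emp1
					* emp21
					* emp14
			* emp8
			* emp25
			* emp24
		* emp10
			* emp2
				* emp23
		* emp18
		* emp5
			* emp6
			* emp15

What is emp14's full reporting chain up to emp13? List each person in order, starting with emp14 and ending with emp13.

emp14 reports to emp12. emp12 reports to emp4. emp4 reports to emp3. emp3 reports to emp22. emp22 reports to emp13. emp13 is at the top.

emp14 -> emp12 -> emp4 -> emp3 -> emp22 -> emp13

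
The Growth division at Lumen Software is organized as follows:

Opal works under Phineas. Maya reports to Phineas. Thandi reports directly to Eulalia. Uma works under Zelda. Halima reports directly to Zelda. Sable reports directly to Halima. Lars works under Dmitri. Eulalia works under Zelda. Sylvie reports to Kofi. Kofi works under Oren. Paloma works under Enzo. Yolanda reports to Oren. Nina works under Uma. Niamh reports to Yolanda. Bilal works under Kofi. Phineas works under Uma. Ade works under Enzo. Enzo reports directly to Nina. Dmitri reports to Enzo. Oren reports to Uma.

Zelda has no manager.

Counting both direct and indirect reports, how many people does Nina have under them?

5

Nina directly manages Enzo. Under Enzo: Dmitri, Lars, Paloma, Ade (4). That's 5 in total.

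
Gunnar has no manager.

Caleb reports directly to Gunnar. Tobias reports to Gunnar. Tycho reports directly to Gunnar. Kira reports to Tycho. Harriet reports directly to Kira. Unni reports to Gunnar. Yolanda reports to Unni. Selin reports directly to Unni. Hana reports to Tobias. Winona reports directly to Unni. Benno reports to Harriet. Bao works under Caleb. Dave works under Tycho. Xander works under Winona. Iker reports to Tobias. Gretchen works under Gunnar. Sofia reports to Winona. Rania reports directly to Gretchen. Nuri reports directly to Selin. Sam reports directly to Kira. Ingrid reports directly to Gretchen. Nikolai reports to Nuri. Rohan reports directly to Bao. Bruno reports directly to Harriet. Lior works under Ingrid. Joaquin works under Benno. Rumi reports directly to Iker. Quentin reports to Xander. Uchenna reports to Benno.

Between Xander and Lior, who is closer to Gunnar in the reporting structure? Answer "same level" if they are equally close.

same level

Both Xander and Lior are 3 levels below Gunnar.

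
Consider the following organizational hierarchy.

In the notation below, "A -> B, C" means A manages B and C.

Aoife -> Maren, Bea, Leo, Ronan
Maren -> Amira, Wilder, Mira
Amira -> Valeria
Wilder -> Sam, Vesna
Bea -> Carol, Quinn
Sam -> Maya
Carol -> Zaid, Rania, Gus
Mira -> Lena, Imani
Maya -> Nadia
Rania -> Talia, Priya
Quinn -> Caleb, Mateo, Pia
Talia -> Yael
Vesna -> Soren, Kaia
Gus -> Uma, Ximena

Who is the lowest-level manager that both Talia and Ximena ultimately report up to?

Talia's chain of managers is Rania, Carol, Bea, Aoife. Ximena's chain of managers is Gus, Carol, Bea, Aoife. The first manager that appears in both chains is Carol.

Carol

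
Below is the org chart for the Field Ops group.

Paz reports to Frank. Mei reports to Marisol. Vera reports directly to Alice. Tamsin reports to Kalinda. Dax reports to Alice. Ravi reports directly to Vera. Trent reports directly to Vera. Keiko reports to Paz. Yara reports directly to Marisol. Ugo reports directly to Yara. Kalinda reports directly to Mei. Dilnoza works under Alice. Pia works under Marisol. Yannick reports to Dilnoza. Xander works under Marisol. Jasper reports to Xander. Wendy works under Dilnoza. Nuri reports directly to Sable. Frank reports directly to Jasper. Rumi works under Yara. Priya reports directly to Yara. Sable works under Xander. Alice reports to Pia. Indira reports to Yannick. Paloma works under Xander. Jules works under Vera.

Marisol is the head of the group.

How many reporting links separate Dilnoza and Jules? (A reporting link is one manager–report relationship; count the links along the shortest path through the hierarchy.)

Dilnoza is 1 level below Alice, and Jules is 2 levels below Alice (their lowest common manager). The shortest path runs up from Dilnoza to Alice and back down to Jules: 1 + 2 = 3 links.

3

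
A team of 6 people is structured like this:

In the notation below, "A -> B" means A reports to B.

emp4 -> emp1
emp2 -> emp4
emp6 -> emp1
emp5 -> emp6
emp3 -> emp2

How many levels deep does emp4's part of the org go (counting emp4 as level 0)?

The longest chain under emp4 runs emp4 → emp2 → emp3, which is 2 levels below emp4.

2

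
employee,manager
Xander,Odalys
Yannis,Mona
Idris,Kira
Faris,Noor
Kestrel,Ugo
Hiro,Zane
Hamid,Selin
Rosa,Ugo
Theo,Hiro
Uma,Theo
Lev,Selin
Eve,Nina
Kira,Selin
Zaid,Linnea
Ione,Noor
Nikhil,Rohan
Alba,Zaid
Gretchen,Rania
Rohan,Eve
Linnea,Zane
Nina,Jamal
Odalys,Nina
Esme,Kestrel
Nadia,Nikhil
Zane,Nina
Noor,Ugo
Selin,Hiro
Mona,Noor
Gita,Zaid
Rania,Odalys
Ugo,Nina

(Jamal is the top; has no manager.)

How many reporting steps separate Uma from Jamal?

Chain from Uma up to Jamal: Uma → Theo → Hiro → Zane → Nina → Jamal. That is 5 steps up, so Uma is 5 levels below Jamal.

5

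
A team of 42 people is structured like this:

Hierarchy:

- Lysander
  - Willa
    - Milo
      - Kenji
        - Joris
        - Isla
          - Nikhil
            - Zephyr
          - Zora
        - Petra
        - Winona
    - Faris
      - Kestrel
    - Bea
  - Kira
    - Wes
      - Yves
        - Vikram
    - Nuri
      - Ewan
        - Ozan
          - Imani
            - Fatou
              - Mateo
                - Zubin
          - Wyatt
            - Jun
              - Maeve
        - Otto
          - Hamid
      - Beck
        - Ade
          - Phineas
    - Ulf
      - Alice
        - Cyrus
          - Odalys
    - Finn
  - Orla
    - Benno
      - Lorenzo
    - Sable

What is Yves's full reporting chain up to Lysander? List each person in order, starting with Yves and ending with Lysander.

Yves reports to Wes. Wes reports to Kira. Kira reports to Lysander. Lysander is at the top.

Yves -> Wes -> Kira -> Lysander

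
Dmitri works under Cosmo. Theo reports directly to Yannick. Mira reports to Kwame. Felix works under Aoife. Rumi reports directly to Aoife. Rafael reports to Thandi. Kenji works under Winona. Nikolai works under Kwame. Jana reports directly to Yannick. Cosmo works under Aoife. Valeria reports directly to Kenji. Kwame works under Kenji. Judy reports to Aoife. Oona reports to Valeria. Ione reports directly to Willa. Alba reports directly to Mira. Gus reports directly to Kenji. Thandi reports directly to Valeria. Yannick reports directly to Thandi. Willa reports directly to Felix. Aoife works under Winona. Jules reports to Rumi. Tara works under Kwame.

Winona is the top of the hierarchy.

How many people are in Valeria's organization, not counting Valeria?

6

Valeria directly manages Thandi, Oona. Under Thandi: Rafael, Yannick, Jana, Theo (4). Oona has no reports. So Valeria's organization is 2 direct reports plus everyone under them: 5 + 1 = 6.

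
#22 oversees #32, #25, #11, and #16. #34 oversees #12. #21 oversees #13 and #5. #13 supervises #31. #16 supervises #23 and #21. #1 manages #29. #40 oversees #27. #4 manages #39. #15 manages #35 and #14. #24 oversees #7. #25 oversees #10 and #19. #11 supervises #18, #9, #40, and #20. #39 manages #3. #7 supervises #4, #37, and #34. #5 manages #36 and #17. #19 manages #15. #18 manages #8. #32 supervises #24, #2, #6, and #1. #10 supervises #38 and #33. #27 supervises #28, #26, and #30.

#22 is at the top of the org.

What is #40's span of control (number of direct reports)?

#40 directly manages #27. That is 1 direct report.

1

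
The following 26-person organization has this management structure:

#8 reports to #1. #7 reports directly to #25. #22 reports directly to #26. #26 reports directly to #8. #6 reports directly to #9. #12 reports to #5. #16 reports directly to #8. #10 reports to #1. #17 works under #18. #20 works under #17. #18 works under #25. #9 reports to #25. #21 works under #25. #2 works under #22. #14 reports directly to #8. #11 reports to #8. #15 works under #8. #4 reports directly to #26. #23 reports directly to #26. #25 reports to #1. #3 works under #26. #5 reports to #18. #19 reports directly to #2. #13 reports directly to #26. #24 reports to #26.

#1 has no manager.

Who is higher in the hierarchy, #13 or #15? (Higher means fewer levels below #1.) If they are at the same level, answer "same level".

#13 is 3 levels below #1; #15 is 2. #15 is higher.

#15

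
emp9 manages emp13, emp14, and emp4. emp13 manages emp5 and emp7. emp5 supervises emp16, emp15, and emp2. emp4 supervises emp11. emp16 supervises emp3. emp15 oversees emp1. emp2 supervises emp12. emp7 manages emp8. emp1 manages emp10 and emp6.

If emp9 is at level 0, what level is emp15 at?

Chain from emp15 up to emp9: emp15 → emp5 → emp13 → emp9. That is 3 steps up, so emp15 is 3 levels below emp9.

3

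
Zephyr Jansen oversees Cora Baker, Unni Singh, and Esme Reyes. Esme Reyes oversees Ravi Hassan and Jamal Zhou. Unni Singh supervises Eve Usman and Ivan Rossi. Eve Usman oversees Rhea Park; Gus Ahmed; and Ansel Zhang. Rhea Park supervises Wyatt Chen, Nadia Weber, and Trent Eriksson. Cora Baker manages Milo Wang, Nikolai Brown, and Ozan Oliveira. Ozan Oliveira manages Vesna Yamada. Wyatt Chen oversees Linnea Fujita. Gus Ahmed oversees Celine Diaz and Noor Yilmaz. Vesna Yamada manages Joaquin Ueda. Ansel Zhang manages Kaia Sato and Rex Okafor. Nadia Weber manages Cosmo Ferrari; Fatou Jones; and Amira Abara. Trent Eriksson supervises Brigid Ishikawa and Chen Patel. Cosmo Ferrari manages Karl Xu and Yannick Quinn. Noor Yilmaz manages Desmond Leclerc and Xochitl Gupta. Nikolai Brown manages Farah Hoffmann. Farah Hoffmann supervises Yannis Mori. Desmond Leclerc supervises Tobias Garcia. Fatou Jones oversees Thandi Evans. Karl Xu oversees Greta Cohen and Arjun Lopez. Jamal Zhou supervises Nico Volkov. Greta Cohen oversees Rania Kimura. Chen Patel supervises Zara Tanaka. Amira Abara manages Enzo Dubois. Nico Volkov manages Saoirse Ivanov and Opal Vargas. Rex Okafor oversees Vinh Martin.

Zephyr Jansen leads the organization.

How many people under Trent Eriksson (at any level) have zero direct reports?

The people in Trent Eriksson's organization with no one reporting to them are Zara Tanaka, Brigid Ishikawa. That is 2.

2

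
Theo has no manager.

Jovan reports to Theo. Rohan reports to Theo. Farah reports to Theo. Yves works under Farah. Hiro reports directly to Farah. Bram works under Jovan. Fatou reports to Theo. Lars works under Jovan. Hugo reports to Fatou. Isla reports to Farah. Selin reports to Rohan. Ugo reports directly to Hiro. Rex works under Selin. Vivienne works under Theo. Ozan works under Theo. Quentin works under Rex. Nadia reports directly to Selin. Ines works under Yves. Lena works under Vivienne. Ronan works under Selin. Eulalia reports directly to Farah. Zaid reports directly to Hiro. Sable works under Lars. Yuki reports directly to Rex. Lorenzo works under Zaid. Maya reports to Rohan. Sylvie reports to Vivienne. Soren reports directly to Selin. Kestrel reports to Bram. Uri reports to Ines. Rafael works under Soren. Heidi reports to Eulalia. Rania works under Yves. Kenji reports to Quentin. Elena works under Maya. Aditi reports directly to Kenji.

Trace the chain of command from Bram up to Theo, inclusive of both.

Bram reports to Jovan. Jovan reports to Theo. Theo is at the top.

Bram -> Jovan -> Theo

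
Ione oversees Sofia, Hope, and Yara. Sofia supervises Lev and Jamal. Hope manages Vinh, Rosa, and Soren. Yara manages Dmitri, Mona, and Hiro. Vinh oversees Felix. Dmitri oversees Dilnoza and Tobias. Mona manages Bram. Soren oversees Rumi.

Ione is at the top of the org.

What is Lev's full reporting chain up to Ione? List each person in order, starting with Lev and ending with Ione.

Lev reports to Sofia. Sofia reports to Ione. Ione is at the top.

Lev -> Sofia -> Ione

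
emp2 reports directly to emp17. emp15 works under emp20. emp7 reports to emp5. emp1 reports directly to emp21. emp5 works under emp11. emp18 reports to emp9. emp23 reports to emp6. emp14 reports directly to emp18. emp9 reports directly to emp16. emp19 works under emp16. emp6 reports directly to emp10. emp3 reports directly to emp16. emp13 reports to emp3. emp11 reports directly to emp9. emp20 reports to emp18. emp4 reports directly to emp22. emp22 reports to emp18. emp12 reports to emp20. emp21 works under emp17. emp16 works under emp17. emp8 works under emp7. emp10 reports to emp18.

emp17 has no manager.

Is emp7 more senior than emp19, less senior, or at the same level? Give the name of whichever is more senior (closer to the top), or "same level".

emp19

emp7 is 5 levels below emp17; emp19 is 2. emp19 is higher.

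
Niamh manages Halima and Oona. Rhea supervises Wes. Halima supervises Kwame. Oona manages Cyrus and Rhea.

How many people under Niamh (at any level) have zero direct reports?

3

The people in Niamh's organization with no one reporting to them are Kwame, Wes, Cyrus. That is 3.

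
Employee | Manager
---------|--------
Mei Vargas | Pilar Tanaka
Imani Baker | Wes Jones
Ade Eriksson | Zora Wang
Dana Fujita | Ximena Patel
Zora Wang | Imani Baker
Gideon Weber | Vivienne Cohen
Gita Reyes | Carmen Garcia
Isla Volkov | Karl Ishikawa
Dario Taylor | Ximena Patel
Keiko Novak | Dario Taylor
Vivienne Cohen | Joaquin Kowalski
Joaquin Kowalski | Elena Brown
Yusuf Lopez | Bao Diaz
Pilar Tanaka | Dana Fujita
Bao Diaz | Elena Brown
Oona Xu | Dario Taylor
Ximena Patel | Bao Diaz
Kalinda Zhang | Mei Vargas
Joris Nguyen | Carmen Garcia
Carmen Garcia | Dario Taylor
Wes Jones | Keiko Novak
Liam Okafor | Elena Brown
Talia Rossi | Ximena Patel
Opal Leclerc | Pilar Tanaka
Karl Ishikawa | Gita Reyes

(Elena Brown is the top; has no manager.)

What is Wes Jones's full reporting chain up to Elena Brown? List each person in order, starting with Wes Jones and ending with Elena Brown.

Wes Jones reports to Keiko Novak. Keiko Novak reports to Dario Taylor. Dario Taylor reports to Ximena Patel. Ximena Patel reports to Bao Diaz. Bao Diaz reports to Elena Brown. Elena Brown is at the top.

Wes Jones -> Keiko Novak -> Dario Taylor -> Ximena Patel -> Bao Diaz -> Elena Brown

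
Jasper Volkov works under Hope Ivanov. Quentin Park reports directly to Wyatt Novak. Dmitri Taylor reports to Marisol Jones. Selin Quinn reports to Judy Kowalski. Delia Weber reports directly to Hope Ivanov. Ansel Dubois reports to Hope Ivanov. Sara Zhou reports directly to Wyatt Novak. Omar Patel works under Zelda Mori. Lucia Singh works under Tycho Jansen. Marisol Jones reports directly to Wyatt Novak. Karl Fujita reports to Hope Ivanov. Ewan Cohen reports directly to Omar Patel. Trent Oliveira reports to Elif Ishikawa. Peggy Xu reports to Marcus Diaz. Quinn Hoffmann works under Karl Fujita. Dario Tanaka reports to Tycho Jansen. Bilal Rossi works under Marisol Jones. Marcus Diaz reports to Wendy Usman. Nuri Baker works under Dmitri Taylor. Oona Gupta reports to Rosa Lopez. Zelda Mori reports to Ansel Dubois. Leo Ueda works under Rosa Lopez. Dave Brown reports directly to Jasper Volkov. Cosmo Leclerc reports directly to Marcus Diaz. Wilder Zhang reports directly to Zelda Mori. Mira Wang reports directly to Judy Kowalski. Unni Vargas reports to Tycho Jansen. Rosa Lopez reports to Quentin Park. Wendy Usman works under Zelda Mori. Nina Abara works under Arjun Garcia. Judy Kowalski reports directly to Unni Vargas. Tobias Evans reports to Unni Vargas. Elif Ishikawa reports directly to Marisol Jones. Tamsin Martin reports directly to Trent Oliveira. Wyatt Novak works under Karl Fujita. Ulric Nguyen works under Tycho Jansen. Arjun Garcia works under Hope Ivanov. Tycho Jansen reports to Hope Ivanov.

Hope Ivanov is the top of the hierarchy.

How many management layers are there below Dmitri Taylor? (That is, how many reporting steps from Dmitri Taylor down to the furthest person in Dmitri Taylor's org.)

The longest chain under Dmitri Taylor runs Dmitri Taylor → Nuri Baker, which is 1 level below Dmitri Taylor.

1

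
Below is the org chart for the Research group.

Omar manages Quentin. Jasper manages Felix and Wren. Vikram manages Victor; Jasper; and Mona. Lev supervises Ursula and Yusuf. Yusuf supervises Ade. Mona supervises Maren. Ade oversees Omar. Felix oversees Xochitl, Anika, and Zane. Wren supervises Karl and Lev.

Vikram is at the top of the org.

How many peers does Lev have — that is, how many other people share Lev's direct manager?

Lev reports to Wren. Wren's other direct reports are Karl — 1 peer.

1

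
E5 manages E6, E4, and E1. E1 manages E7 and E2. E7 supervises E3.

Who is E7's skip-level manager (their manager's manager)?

E5

E7 reports to E1, and E1 reports to E5. So E7's skip-level manager is E5.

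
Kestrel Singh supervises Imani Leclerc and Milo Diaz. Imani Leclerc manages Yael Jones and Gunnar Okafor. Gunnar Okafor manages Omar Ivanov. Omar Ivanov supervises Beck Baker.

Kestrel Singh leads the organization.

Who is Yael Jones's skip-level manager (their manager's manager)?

Yael Jones reports to Imani Leclerc, and Imani Leclerc reports to Kestrel Singh. So Yael Jones's skip-level manager is Kestrel Singh.

Kestrel Singh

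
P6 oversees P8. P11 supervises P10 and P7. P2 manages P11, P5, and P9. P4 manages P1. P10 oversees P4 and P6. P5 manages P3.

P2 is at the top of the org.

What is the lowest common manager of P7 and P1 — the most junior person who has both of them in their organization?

P11

P7's chain of managers is P11, P2. P1's chain of managers is P4, P10, P11, P2. The first manager that appears in both chains is P11.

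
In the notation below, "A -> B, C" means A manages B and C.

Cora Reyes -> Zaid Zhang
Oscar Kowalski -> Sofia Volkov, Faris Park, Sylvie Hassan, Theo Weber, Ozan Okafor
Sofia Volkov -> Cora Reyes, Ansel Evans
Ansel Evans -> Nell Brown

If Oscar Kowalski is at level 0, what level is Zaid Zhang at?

3

Chain from Zaid Zhang up to Oscar Kowalski: Zaid Zhang → Cora Reyes → Sofia Volkov → Oscar Kowalski. That is 3 steps up, so Zaid Zhang is 3 levels below Oscar Kowalski.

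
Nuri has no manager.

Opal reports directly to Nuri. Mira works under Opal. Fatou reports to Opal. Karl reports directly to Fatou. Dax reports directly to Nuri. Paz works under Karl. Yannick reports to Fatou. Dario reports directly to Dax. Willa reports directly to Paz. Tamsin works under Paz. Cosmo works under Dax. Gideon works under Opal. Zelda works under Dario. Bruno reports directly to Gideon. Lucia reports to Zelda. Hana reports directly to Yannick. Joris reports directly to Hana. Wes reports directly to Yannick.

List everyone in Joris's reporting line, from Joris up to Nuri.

Joris -> Hana -> Yannick -> Fatou -> Opal -> Nuri

Joris reports to Hana. Hana reports to Yannick. Yannick reports to Fatou. Fatou reports to Opal. Opal reports to Nuri. Nuri is at the top.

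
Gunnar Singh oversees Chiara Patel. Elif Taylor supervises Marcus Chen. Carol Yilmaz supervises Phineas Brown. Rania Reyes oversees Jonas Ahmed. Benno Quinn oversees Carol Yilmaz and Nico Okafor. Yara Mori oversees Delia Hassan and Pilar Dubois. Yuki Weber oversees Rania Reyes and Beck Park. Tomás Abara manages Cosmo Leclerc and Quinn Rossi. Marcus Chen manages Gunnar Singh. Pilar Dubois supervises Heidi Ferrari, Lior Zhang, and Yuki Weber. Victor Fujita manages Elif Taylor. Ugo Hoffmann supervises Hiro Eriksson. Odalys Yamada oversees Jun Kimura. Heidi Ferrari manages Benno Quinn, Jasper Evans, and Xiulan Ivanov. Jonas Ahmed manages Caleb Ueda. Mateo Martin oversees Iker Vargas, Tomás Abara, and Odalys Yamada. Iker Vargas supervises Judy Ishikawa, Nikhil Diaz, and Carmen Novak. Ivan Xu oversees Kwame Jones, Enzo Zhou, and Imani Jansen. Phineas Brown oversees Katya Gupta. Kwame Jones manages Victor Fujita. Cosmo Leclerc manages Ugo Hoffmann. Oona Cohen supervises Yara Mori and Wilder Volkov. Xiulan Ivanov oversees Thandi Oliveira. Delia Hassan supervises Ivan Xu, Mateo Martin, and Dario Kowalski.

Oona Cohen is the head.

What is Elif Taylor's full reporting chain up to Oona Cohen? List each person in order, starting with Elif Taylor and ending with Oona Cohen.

Elif Taylor -> Victor Fujita -> Kwame Jones -> Ivan Xu -> Delia Hassan -> Yara Mori -> Oona Cohen

Elif Taylor reports to Victor Fujita. Victor Fujita reports to Kwame Jones. Kwame Jones reports to Ivan Xu. Ivan Xu reports to Delia Hassan. Delia Hassan reports to Yara Mori. Yara Mori reports to Oona Cohen. Oona Cohen is at the top.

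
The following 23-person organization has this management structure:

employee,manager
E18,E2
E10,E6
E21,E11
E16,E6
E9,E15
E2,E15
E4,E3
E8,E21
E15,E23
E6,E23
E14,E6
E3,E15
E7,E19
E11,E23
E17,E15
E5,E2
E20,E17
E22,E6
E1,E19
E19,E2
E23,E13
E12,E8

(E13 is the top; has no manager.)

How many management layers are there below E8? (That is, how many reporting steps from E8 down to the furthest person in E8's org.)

1

The longest chain under E8 runs E8 → E12, which is 1 level below E8.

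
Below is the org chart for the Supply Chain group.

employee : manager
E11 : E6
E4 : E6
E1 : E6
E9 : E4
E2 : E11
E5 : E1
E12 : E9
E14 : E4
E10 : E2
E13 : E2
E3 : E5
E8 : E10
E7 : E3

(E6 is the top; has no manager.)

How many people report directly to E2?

2

E2 directly manages E10, E13. That is 2 direct reports.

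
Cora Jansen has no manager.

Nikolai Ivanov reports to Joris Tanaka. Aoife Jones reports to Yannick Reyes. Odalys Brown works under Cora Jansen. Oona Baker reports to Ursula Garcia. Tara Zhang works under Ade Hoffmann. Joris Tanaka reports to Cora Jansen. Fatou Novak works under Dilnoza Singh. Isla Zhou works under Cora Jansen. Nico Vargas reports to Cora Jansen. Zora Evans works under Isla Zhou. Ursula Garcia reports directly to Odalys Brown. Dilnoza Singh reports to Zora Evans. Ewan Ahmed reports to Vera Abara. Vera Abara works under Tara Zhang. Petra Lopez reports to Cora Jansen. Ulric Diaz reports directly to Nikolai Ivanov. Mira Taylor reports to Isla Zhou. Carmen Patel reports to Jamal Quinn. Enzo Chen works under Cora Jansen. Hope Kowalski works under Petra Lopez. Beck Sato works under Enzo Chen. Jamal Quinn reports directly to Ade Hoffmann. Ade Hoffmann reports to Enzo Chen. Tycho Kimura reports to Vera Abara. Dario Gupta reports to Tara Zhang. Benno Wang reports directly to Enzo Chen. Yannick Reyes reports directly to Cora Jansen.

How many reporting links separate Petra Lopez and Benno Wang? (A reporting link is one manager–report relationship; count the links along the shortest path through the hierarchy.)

Petra Lopez is 1 level below Cora Jansen, and Benno Wang is 2 levels below Cora Jansen (their lowest common manager). The shortest path runs up from Petra Lopez to Cora Jansen and back down to Benno Wang: 1 + 2 = 3 links.

3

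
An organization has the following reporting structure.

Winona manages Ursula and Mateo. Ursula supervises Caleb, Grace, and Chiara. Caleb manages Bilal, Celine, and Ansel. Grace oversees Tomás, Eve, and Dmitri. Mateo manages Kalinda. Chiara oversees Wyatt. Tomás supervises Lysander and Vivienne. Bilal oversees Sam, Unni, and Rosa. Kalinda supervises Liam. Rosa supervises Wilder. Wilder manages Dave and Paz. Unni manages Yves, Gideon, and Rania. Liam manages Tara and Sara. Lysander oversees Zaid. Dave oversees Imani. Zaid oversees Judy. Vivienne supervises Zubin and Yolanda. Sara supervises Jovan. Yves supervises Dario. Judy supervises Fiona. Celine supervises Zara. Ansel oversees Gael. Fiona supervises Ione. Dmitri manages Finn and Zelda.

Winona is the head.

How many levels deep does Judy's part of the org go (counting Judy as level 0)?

The longest chain under Judy runs Judy → Fiona → Ione, which is 2 levels below Judy.

2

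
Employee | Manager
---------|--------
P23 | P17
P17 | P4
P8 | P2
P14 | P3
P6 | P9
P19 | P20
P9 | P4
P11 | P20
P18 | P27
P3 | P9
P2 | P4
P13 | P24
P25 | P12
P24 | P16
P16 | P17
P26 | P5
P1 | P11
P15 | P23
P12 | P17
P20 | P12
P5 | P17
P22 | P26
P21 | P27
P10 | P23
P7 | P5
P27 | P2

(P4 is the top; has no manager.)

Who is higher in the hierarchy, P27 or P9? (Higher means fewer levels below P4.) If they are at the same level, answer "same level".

P27 is 2 levels below P4; P9 is 1. P9 is higher.

P9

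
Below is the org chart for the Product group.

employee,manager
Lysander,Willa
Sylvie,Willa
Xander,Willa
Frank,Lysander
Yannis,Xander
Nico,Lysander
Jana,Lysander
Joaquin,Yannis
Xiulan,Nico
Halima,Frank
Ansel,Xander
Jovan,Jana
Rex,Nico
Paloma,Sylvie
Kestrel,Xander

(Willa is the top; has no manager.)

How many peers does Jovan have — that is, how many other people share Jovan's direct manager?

0

Jovan reports to Jana, and Jana has no other direct reports. Jovan has 0 peers.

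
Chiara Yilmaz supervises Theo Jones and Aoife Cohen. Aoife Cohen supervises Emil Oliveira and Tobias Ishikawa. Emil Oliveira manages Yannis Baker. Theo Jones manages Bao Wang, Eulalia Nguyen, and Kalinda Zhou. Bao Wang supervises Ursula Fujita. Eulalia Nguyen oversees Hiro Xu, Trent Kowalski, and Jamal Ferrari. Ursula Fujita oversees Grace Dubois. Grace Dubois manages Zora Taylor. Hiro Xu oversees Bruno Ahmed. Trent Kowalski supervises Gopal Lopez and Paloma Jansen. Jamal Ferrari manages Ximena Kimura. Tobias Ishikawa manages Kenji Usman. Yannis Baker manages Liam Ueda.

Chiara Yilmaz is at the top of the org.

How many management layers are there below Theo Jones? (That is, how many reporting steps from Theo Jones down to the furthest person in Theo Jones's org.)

4

The longest chain under Theo Jones runs Theo Jones → Bao Wang → Ursula Fujita → Grace Dubois → Zora Taylor, which is 4 levels below Theo Jones.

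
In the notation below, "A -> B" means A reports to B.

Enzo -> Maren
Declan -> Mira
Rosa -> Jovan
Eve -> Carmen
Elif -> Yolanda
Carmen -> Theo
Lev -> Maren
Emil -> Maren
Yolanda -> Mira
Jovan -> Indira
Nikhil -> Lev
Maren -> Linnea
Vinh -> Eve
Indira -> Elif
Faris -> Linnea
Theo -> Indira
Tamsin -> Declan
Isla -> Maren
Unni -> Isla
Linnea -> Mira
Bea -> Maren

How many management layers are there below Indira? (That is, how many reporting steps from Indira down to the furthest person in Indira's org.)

The longest chain under Indira runs Indira → Theo → Carmen → Eve → Vinh, which is 4 levels below Indira.

4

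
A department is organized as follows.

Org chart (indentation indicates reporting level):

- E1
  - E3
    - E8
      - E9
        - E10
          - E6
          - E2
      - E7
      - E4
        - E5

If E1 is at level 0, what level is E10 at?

Chain from E10 up to E1: E10 → E9 → E8 → E3 → E1. That is 4 steps up, so E10 is 4 levels below E1.

4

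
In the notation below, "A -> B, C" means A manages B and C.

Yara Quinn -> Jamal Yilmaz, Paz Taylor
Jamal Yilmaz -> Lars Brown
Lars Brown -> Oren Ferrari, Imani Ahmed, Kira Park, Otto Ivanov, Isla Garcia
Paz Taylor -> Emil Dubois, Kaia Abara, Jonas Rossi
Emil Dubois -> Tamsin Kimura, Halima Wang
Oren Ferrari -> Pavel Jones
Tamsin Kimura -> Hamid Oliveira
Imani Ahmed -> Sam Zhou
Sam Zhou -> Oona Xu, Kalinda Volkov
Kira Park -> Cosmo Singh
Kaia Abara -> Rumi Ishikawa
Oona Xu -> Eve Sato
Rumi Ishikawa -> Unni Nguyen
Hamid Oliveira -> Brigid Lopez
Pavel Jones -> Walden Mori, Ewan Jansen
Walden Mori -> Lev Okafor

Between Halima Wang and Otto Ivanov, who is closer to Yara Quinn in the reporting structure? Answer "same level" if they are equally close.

same level

Both Halima Wang and Otto Ivanov are 3 levels below Yara Quinn.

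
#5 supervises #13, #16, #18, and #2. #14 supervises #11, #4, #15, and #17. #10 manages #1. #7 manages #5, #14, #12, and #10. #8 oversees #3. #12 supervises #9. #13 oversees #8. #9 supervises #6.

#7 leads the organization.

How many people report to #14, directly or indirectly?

4

#14 directly manages #11, #4, #15, #17. #11 has no reports. #4 has no reports. #15 has no reports. #17 has no reports. So #14's organization is 4 direct reports plus everyone under them: 1 + 1 + 1 + 1 = 4.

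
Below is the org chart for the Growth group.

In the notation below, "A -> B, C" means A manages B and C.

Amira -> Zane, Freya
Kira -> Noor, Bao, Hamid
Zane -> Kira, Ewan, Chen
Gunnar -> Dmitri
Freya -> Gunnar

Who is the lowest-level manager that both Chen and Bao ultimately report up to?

Zane

Chen's chain of managers is Zane, Amira. Bao's chain of managers is Kira, Zane, Amira. The first manager that appears in both chains is Zane.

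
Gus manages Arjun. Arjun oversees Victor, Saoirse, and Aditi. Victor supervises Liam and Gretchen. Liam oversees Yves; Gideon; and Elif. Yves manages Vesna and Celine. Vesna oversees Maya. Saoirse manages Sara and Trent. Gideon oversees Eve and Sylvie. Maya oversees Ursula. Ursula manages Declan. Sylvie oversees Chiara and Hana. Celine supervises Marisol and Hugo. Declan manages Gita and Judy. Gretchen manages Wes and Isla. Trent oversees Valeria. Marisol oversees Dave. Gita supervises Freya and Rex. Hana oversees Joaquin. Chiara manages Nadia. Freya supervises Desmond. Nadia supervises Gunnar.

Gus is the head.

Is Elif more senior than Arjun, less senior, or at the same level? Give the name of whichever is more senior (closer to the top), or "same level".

Arjun

Elif is 4 levels below Gus; Arjun is 1. Arjun is higher.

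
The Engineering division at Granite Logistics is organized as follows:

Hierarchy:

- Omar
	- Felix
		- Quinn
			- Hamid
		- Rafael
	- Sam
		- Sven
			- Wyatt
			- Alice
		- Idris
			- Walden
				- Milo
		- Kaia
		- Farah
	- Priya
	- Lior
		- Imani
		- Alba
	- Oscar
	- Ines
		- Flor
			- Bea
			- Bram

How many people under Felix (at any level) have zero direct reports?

2

The people in Felix's organization with no one reporting to them are Rafael, Hamid. That is 2.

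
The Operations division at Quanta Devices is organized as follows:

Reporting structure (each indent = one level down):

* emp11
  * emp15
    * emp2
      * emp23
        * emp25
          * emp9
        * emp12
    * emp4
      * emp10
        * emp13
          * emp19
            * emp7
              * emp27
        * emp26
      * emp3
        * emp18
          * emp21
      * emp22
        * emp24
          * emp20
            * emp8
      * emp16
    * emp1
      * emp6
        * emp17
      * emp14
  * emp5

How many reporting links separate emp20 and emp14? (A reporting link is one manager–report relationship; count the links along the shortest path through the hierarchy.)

emp20 is 4 levels below emp15, and emp14 is 2 levels below emp15 (their lowest common manager). The shortest path runs up from emp20 to emp15 and back down to emp14: 4 + 2 = 6 links.

6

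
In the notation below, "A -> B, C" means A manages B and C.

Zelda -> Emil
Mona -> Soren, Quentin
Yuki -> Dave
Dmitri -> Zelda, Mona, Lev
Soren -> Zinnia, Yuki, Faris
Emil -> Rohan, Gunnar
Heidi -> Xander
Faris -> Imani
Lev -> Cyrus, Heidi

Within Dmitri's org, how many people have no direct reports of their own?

8

The people in Dmitri's organization with no one reporting to them are Xander, Cyrus, Quentin, Imani, Dave, Zinnia, Gunnar, Rohan. That is 8.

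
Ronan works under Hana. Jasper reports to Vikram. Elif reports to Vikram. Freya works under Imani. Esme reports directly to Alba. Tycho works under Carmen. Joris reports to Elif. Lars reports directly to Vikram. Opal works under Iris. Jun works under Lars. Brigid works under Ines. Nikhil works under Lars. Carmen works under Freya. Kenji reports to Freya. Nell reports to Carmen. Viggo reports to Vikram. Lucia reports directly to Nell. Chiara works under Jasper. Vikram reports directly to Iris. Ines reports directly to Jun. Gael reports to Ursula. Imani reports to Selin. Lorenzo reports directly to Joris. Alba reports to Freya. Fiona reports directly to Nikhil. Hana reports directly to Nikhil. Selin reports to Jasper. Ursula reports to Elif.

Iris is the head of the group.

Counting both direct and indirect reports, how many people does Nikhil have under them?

Nikhil directly manages Fiona, Hana. Fiona has no reports. Under Hana: Ronan (1). So Nikhil's organization is 2 direct reports plus everyone under them: 1 + 2 = 3.

3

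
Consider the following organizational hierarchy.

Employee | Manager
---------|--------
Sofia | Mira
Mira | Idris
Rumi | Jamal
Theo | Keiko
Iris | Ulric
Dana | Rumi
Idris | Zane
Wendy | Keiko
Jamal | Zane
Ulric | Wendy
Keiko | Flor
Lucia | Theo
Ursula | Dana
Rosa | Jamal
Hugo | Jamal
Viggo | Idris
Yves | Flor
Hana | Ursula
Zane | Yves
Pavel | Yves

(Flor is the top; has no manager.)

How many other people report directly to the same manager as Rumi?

2

Rumi reports to Jamal. Jamal's other direct reports are Rosa, Hugo — 2 peers.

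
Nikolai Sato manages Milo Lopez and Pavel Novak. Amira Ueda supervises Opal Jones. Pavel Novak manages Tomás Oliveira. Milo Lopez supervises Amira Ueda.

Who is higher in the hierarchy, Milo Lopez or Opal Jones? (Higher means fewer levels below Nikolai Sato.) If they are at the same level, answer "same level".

Milo Lopez is 1 level below Nikolai Sato; Opal Jones is 3. Milo Lopez is higher.

Milo Lopez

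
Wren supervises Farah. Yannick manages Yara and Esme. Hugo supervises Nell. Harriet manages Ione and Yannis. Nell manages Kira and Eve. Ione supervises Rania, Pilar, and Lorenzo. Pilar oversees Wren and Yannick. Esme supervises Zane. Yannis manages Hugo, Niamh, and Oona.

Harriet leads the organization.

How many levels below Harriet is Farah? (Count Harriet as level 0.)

4

Chain from Farah up to Harriet: Farah → Wren → Pilar → Ione → Harriet. That is 4 steps up, so Farah is 4 levels below Harriet.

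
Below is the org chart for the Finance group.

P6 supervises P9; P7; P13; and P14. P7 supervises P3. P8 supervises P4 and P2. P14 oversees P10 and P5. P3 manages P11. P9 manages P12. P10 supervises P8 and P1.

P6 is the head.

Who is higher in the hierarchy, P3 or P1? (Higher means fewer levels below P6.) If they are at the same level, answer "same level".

P3

P3 is 2 levels below P6; P1 is 3. P3 is higher.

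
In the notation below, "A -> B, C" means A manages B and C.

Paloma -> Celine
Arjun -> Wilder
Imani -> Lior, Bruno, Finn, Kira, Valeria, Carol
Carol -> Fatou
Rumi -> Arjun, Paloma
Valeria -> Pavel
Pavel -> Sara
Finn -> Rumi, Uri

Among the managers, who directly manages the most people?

Imani

Direct-report counts: Imani has 6; Carol has 1; Valeria has 1; Pavel has 1; Finn has 2; Rumi has 2; Paloma has 1; Arjun has 1. The largest is 6, held by Imani.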